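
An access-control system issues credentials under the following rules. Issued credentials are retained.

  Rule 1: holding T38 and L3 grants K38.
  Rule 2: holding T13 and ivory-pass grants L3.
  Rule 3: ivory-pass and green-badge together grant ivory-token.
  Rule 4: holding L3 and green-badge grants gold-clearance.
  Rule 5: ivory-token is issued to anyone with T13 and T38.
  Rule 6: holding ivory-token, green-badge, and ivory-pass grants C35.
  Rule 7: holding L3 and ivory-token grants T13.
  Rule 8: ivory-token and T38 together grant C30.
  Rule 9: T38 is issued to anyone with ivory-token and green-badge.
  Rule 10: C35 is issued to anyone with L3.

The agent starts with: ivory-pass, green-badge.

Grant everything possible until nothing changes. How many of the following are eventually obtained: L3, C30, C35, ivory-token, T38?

Holding ivory-pass and green-badge grants ivory-token (Rule 3).
Holding ivory-token and green-badge grants T38 (Rule 9).
Holding ivory-token, green-badge, and ivory-pass grants C35 (Rule 6).
Holding ivory-token and T38 grants C30 (Rule 8).
L3 would need T13 and ivory-pass (Rule 2), but T13 is never granted.
C30: reached.
C35: reached.
ivory-token: reached.
T38: reached.
Reached: C30, C35, ivory-token, and T38 — 4 of the 5.

4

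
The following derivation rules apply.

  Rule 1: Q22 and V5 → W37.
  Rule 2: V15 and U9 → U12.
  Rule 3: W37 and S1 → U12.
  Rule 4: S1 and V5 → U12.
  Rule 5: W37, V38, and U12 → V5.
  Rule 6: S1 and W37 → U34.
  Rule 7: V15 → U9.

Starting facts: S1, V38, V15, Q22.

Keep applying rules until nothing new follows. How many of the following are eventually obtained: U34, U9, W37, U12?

2

From V15, Rule 7 gives U9.
V15 and U9 hold, so U12 follows (Rule 2).
U34 would need S1 and W37 (Rule 6), but W37 is never established.
U9: reached.
W37 would need Q22 and V5 (Rule 1), but V5 is never established.
U12: reached.
Reached: U9 and U12 — 2 of the 4.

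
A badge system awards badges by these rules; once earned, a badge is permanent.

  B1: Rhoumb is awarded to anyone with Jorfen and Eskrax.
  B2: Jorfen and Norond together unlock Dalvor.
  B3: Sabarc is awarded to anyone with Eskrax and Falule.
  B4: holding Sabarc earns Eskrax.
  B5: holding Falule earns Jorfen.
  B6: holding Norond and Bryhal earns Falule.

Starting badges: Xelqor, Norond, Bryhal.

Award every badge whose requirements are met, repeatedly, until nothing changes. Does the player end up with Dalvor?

With Norond and Bryhal, Falule is earned (B6).
With Falule, Jorfen is earned (B5).
With Jorfen and Norond, Dalvor is earned (B2).

Yes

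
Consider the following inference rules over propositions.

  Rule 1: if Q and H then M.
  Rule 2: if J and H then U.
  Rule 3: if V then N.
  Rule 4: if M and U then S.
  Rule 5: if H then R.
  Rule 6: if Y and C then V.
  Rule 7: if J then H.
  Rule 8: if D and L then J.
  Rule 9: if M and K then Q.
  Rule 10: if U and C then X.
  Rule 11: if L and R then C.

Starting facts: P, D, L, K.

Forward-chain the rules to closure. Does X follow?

D and L hold, so J follows (Rule 8).
From J, Rule 7 gives H.
J and H hold, so U follows (Rule 2).
From H, Rule 5 gives R.
L and R hold, so C follows (Rule 11).
From U and C, Rule 10 gives X.

Yes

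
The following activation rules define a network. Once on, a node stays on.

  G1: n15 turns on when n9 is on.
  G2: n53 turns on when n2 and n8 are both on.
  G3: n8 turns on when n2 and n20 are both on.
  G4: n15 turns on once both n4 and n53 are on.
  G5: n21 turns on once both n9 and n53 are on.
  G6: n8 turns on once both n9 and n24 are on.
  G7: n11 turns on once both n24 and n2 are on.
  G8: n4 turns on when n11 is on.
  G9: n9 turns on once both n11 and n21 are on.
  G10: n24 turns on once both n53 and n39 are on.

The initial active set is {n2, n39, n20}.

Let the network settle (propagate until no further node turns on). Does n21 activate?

No

n21 would need n9 and n53 (G5), but n9 never turns on.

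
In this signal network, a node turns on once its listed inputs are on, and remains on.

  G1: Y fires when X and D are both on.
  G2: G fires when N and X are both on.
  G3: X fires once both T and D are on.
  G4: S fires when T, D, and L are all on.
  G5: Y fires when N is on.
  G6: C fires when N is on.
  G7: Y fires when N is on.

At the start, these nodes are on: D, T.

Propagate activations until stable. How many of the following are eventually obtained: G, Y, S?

G3: T and D on → X on.
X and D are on, so Y fires (G1).
G would need N and X (G2), but N never turns on.
Y: reached.
S would need T, D, and L (G4), but L never turns on.
Reached: Y — 1 of the 3.

1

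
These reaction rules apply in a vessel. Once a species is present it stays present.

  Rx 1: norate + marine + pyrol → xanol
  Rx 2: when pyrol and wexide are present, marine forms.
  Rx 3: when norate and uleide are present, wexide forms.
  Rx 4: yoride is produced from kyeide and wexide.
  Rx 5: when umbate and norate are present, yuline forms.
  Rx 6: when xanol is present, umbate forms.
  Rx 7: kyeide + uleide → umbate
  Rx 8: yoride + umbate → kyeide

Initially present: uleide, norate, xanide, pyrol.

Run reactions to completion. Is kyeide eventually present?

kyeide would need yoride and umbate (Rx 8), but yoride never forms.

No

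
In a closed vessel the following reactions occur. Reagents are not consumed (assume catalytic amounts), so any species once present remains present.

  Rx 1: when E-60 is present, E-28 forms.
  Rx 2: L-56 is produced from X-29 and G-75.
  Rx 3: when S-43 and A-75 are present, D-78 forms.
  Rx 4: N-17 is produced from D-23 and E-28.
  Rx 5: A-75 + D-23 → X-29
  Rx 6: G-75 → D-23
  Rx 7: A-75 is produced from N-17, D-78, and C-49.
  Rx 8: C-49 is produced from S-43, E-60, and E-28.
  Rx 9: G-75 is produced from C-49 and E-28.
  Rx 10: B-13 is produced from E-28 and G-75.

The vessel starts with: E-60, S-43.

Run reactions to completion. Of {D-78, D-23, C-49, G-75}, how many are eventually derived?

E-60 present → E-28 forms (Rx 1).
S-43, E-60, and E-28 present → C-49 forms (Rx 8).
C-49 and E-28 present → G-75 forms (Rx 9).
G-75 present → D-23 forms (Rx 6).
D-78 would need S-43 and A-75 (Rx 3), but A-75 never forms.
D-23: reached.
C-49: reached.
G-75: reached.
Reached: D-23, C-49, and G-75 — 3 of the 4.

3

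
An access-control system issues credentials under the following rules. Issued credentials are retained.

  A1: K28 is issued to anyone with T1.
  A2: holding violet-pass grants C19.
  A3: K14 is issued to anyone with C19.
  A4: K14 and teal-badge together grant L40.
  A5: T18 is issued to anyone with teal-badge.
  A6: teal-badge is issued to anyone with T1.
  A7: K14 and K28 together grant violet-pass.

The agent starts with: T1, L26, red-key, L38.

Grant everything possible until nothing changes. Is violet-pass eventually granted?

No

violet-pass would need K14 and K28 (A7), but K14 is never granted.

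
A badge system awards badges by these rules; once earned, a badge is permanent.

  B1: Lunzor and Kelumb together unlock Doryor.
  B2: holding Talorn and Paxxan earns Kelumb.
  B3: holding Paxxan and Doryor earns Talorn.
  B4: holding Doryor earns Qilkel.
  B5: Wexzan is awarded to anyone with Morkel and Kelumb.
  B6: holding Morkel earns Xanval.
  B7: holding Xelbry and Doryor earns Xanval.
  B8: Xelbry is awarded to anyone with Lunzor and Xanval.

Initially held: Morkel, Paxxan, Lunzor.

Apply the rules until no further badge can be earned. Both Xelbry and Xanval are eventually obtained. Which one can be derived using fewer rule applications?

Xanval

Xanval: With Morkel, Xanval is earned (B6). [1 rule application]
Xelbry: With Morkel, Xanval is earned (B6). With Lunzor and Xanval, Xelbry is earned (B8). [2 rule applications]
Xanval needs fewer.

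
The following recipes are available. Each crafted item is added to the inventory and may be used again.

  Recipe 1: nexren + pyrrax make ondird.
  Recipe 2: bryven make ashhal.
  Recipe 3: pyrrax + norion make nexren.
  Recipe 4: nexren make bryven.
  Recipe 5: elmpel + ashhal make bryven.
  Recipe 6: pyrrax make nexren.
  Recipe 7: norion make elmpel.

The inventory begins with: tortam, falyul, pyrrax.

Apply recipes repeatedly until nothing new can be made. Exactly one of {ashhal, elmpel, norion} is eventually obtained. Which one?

pyrrax → nexren (Recipe 6).
Using Recipe 4, nexren makes bryven.
Using Recipe 2, bryven makes ashhal.
No rule produces norion, and it is not given. elmpel would need norion (Recipe 7), but norion is never obtained.

ashhal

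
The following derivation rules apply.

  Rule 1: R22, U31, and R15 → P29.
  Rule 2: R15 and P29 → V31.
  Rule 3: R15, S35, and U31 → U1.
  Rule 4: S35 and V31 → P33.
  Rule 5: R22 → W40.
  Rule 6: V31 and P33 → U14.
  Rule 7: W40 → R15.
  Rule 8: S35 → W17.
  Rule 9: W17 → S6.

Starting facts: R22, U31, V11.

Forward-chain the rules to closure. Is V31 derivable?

From R22, Rule 5 gives W40.
W40 holds, so R15 follows (Rule 7).
From R22, U31, and R15, Rule 1 gives P29.
From R15 and P29, Rule 2 gives V31.

Yes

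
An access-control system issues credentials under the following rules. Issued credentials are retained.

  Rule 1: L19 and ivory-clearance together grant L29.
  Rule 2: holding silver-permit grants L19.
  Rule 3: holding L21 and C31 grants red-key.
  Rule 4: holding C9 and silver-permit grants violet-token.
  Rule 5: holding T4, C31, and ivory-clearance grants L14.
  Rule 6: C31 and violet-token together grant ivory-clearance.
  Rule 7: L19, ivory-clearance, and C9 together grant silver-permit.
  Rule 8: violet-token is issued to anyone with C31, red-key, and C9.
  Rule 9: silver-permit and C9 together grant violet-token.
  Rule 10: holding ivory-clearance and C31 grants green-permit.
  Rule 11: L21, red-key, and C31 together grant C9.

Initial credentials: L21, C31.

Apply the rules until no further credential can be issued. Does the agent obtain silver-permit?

silver-permit would need L19, ivory-clearance, and C9 (Rule 7), but L19 is never granted.

No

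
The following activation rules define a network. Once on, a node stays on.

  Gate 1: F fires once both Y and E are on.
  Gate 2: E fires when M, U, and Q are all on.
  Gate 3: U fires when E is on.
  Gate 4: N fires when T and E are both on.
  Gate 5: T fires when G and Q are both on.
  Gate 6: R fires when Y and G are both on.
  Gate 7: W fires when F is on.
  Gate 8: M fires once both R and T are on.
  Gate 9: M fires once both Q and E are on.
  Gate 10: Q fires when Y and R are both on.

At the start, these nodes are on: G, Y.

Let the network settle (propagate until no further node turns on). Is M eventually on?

Y and G are on, so R fires (Gate 6).
Y and R are on, so Q fires (Gate 10).
G and Q are on, so T fires (Gate 5).
R and T are on, so M fires (Gate 8).

Yes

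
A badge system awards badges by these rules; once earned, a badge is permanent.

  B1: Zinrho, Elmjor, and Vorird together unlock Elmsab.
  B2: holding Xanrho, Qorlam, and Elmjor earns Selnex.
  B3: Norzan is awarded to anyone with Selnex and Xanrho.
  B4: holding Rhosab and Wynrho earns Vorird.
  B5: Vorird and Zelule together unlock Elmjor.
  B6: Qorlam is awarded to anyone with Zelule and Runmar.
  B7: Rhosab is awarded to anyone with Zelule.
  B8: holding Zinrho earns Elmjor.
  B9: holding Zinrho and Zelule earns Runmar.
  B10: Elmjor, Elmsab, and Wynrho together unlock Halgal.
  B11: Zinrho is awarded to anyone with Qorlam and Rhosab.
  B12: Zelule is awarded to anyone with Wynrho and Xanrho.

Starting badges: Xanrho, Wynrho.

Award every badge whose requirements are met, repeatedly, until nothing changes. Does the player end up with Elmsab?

No

Elmsab would need Zinrho, Elmjor, and Vorird (B1), but Zinrho is never earned.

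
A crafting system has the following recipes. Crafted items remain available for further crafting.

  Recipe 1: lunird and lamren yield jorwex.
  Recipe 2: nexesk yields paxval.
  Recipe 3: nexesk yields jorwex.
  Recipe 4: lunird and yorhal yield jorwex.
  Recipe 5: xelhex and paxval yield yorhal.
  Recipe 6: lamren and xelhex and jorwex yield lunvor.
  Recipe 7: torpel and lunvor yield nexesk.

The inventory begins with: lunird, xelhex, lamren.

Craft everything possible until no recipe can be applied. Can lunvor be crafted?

Yes

Using Recipe 1, lunird and lamren make jorwex.
lamren and xelhex and jorwex → lunvor (Recipe 6).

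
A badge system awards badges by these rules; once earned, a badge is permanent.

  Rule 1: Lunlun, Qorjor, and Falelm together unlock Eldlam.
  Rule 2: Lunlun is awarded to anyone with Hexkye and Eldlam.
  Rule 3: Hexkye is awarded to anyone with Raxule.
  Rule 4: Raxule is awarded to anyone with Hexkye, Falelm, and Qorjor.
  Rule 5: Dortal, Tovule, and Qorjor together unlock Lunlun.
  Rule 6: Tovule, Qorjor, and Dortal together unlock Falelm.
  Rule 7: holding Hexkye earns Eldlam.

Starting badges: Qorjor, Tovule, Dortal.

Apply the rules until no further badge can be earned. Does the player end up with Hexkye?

Hexkye would need Raxule (Rule 3), but Raxule is never earned.

No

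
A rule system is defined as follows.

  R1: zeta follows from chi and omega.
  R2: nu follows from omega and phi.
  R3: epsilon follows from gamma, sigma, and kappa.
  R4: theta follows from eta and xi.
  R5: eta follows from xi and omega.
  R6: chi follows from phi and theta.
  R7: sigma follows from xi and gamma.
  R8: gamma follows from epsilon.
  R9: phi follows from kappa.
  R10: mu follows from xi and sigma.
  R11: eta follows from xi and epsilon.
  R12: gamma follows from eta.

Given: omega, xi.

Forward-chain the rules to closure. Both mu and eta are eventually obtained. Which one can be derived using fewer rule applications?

eta

eta: xi and omega hold, so eta follows (R5). [1 rule application]
mu: xi and omega hold, so eta follows (R5). From eta, R12 gives gamma. xi and gamma hold, so sigma follows (R7). xi and sigma hold, so mu follows (R10). [4 rule applications]
eta needs fewer.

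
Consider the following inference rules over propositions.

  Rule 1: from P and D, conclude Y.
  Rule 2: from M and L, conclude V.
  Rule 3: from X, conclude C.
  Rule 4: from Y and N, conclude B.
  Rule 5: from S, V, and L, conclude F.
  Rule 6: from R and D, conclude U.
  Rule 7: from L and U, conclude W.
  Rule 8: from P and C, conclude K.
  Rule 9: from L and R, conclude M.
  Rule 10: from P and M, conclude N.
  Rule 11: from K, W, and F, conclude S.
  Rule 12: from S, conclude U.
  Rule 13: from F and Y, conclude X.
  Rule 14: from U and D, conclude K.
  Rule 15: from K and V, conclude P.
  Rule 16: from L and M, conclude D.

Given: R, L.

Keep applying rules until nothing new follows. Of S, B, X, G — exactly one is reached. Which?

L and R hold, so M follows (Rule 9).
L and M hold, so D follows (Rule 16).
From M and L, Rule 2 gives V.
R and D hold, so U follows (Rule 6).
U and D hold, so K follows (Rule 14).
K and V hold, so P follows (Rule 15).
From P and M, Rule 10 gives N.
P and D hold, so Y follows (Rule 1).
From Y and N, Rule 4 gives B.
S would need K, W, and F (Rule 11), but F is never established. No rule produces G, and it is not given. X would need F and Y (Rule 13), but F is never established.

B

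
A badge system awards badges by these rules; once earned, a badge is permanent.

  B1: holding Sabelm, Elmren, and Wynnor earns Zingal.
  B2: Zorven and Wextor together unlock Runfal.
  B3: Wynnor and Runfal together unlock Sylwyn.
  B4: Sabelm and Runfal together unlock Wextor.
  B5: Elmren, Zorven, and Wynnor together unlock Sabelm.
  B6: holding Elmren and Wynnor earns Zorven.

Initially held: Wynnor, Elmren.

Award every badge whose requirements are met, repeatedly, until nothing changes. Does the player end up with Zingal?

With Elmren and Wynnor, Zorven is earned (B6).
With Elmren, Zorven, and Wynnor, Sabelm is earned (B5).
With Sabelm, Elmren, and Wynnor, Zingal is earned (B1).

Yes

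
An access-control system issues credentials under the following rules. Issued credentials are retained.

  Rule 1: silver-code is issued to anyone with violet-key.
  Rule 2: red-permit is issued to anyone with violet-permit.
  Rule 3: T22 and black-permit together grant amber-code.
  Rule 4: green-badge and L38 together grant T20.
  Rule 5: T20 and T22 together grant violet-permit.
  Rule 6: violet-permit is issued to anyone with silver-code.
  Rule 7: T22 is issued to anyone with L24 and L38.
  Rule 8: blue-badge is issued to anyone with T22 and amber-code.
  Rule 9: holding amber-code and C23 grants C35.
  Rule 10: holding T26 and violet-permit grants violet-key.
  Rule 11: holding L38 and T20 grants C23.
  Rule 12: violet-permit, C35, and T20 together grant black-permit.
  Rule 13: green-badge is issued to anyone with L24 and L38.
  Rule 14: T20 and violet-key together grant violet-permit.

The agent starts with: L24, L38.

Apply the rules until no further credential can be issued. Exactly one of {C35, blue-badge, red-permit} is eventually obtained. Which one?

red-permit

Holding L24 and L38 grants green-badge (Rule 13).
Holding L24 and L38 grants T22 (Rule 7).
Holding green-badge and L38 grants T20 (Rule 4).
Holding T20 and T22 grants violet-permit (Rule 5).
Holding violet-permit grants red-permit (Rule 2).
C35 would need amber-code and C23 (Rule 9), but amber-code is never granted. blue-badge would need T22 and amber-code (Rule 8), but amber-code is never granted.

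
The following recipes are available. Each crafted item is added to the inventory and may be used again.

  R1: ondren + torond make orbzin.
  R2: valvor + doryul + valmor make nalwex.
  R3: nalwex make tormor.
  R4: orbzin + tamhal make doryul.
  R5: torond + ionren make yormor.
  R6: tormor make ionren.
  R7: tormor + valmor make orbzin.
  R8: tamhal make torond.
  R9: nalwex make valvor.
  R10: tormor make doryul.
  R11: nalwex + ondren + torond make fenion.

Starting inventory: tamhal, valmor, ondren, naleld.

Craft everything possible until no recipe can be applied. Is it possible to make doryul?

Yes

tamhal → torond (R8).
ondren + torond → orbzin (R1).
Using R4, orbzin and tamhal make doryul.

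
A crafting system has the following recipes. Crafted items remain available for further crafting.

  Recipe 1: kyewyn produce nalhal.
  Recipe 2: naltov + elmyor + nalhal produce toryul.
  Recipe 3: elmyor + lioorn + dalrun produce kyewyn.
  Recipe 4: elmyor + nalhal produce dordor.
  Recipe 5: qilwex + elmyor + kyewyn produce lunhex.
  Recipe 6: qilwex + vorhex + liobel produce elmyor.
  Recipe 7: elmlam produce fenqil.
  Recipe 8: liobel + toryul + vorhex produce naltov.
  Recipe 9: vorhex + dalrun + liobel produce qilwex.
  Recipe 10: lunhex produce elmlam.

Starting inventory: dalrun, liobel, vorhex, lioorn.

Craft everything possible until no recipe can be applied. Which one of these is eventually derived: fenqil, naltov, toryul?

fenqil

Using Recipe 9, vorhex, dalrun, and liobel make qilwex.
qilwex + vorhex + liobel → elmyor (Recipe 6).
Using Recipe 3, elmyor, lioorn, and dalrun make kyewyn.
qilwex + elmyor + kyewyn → lunhex (Recipe 5).
Using Recipe 10, lunhex makes elmlam.
elmlam → fenqil (Recipe 7).
naltov would need liobel, toryul, and vorhex (Recipe 8), but toryul is never obtained. toryul would need naltov, elmyor, and nalhal (Recipe 2), but naltov is never obtained.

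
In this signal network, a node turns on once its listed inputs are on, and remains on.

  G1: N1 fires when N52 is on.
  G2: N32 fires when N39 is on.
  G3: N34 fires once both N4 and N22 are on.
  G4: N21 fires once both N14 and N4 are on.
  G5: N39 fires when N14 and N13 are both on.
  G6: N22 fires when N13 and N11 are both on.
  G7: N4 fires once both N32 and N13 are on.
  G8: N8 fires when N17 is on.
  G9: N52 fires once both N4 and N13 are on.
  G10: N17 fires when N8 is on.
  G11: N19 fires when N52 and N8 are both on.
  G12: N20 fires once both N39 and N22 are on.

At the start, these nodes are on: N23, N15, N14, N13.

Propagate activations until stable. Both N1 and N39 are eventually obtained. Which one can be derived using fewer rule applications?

N39

N39: N14 and N13 are on, so N39 fires (G5). [1 rule application]
N1: G5: N14 and N13 on → N39 on. G2: N39 on → N32 on. N32 and N13 are on, so N4 fires (G7). G9: N4 and N13 on → N52 on. N52 is on, so N1 fires (G1). [5 rule applications]
N39 needs fewer.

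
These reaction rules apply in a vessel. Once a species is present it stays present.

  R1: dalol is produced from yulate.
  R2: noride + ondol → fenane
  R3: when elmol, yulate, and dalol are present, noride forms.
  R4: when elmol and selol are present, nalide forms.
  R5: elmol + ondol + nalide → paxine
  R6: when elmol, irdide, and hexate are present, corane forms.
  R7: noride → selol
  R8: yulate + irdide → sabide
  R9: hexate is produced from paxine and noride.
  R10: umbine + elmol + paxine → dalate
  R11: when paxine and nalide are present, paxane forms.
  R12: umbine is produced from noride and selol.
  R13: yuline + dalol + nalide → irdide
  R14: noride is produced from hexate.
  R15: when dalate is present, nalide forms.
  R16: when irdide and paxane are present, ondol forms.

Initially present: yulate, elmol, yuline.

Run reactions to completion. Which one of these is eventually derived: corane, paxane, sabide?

sabide

yulate present → dalol forms (R1).
elmol, yulate, and dalol present → noride forms (R3).
noride present → selol forms (R7).
elmol and selol present → nalide forms (R4).
yuline, dalol, and nalide present → irdide forms (R13).
yulate and irdide present → sabide forms (R8).
paxane would need paxine and nalide (R11), but paxine never forms. corane would need elmol, irdide, and hexate (R6), but hexate never forms.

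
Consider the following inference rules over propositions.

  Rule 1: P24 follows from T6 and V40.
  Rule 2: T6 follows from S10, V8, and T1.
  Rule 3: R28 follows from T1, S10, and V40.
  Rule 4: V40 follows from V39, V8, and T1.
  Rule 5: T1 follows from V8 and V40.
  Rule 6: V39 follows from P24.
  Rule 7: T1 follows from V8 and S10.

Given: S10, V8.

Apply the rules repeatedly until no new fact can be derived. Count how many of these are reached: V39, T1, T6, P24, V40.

2

From V8 and S10, Rule 7 gives T1.
From S10, V8, and T1, Rule 2 gives T6.
V39 would need P24 (Rule 6), but P24 is never established.
T1: reached.
T6: reached.
P24 would need T6 and V40 (Rule 1), but V40 is never established.
V40 would need V39, V8, and T1 (Rule 4), but V39 is never established.
Reached: T1 and T6 — 2 of the 5.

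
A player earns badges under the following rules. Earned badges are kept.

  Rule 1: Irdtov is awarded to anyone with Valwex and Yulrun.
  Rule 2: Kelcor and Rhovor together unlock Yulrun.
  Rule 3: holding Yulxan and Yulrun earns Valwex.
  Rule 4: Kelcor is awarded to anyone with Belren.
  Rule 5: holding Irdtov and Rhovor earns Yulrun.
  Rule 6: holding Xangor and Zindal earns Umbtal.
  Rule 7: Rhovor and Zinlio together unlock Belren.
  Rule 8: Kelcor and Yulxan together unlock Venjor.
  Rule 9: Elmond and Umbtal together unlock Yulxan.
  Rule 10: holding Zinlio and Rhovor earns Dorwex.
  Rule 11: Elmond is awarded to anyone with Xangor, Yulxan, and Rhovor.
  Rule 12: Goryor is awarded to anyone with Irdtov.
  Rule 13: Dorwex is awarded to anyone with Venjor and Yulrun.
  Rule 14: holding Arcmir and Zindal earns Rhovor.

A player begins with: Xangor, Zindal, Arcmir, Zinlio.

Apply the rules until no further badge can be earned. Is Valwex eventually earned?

Valwex would need Yulxan and Yulrun (Rule 3), but Yulxan is never earned.

No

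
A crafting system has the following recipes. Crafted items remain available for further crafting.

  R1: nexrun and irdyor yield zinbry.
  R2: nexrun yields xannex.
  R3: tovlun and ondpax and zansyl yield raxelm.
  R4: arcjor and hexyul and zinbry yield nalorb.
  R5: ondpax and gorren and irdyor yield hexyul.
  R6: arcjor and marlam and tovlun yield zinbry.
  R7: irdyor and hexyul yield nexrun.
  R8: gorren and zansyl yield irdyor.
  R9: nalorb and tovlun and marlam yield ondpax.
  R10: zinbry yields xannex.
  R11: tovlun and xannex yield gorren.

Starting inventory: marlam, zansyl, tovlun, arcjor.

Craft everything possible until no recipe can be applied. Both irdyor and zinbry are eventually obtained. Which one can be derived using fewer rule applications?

zinbry

zinbry: arcjor and marlam and tovlun → zinbry (R6). [1 rule application]
irdyor: arcjor and marlam and tovlun → zinbry (R6). Using R10, zinbry makes xannex. Using R11, tovlun and xannex make gorren. Using R8, gorren and zansyl make irdyor. [4 rule applications]
zinbry needs fewer.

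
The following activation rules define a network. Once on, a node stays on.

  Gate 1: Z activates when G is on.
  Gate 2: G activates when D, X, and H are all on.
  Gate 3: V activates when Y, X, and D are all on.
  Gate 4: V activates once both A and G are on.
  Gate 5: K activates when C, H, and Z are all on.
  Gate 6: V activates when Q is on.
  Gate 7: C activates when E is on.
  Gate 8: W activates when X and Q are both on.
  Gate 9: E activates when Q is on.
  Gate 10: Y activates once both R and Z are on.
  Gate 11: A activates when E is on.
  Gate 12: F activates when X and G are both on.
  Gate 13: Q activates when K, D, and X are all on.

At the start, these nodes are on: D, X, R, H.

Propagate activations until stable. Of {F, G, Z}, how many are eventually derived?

Gate 2: D, X, and H on → G on.
Gate 12: X and G on → F on.
Gate 1: G on → Z on.
F: reached.
G: reached.
Z: reached.
All 3 are reached.

3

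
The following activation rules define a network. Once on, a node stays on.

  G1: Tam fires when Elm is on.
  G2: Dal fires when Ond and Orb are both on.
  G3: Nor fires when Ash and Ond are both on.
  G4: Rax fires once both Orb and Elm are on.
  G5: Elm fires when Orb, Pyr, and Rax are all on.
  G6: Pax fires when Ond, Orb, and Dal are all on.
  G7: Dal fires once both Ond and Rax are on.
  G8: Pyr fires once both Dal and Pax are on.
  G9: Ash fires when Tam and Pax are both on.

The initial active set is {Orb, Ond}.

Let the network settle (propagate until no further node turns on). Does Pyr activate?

Yes

Ond and Orb are on, so Dal fires (G2).
G6: Ond, Orb, and Dal on → Pax on.
G8: Dal and Pax on → Pyr on.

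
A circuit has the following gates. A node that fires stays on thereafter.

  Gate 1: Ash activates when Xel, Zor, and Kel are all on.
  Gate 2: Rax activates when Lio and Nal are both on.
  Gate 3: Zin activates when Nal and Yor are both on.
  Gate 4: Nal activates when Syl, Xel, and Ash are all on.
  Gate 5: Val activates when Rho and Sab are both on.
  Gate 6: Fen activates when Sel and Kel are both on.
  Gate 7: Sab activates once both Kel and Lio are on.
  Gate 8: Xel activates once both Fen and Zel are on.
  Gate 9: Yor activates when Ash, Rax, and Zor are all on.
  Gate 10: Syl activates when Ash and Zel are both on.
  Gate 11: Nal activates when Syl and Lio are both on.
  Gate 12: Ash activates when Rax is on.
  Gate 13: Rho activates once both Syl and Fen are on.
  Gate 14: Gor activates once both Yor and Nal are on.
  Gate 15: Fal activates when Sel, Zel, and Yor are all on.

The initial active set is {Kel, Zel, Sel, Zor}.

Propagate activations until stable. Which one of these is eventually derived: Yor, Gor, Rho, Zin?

Rho

Sel and Kel are on, so Fen activates (Gate 6).
Gate 8: Fen and Zel on → Xel on.
Gate 1: Xel, Zor, and Kel on → Ash on.
Ash and Zel are on, so Syl activates (Gate 10).
Syl and Fen are on, so Rho activates (Gate 13).
Zin would need Nal and Yor (Gate 3), but Yor never turns on. Yor would need Ash, Rax, and Zor (Gate 9), but Rax never turns on. Gor would need Yor and Nal (Gate 14), but Yor never turns on.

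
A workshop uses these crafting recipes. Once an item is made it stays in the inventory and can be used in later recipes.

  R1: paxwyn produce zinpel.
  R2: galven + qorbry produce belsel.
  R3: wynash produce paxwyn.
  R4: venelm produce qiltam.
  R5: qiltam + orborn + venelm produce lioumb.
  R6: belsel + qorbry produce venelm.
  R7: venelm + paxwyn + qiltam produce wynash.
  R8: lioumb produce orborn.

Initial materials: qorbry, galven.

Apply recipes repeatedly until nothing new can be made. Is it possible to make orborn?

No

orborn would need lioumb (R8), but lioumb is never obtained.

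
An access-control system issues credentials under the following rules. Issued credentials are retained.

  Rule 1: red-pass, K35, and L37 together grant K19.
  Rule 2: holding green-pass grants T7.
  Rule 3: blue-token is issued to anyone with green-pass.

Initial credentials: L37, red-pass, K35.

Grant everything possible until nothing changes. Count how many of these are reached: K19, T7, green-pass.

1

Holding red-pass, K35, and L37 grants K19 (Rule 1).
K19: reached.
T7 would need green-pass (Rule 2), but green-pass is never granted.
No rule produces green-pass, and it is not given.
Reached: K19 — 1 of the 3.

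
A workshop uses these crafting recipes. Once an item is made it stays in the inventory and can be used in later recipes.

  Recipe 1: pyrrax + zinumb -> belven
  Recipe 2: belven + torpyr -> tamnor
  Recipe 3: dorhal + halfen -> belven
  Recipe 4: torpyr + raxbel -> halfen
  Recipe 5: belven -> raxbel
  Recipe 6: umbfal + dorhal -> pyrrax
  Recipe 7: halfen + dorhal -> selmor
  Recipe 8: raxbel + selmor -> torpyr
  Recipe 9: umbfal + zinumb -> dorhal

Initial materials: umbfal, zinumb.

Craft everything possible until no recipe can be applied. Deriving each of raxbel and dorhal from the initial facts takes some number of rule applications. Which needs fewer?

dorhal: umbfal + zinumb -> dorhal (Recipe 9). [1 rule application]
raxbel: Using Recipe 9, umbfal and zinumb make dorhal. Using Recipe 6, umbfal and dorhal make pyrrax. Using Recipe 1, pyrrax and zinumb make belven. Using Recipe 5, belven makes raxbel. [4 rule applications]
dorhal needs fewer.

dorhal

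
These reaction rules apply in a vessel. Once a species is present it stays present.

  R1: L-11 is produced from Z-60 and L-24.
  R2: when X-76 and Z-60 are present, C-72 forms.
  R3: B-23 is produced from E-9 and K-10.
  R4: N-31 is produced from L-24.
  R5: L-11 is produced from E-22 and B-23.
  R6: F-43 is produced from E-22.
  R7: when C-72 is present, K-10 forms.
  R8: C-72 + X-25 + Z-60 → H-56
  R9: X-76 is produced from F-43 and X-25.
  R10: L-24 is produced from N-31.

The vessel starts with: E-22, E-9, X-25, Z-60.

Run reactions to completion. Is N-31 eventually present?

N-31 would need L-24 (R4), but L-24 never forms.

No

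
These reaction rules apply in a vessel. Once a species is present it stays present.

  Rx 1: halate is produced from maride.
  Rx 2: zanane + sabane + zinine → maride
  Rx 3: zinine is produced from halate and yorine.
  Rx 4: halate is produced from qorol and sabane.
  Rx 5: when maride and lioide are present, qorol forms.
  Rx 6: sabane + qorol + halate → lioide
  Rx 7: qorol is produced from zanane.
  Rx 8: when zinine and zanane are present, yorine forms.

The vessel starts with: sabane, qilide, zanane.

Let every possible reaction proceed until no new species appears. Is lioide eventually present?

zanane present → qorol forms (Rx 7).
qorol and sabane present → halate forms (Rx 4).
sabane, qorol, and halate present → lioide forms (Rx 6).

Yes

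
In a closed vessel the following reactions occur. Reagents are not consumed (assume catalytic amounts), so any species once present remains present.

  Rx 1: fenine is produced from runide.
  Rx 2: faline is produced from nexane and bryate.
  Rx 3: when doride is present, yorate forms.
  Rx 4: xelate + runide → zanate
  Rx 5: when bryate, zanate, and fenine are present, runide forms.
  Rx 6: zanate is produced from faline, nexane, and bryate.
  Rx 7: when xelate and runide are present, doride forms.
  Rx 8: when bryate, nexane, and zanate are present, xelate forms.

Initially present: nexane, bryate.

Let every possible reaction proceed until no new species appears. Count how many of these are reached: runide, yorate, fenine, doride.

0

runide would need bryate, zanate, and fenine (Rx 5), but fenine never forms.
yorate would need doride (Rx 3), but doride never forms.
fenine would need runide (Rx 1), but runide never forms.
doride would need xelate and runide (Rx 7), but runide never forms.
None of the 4 are reached.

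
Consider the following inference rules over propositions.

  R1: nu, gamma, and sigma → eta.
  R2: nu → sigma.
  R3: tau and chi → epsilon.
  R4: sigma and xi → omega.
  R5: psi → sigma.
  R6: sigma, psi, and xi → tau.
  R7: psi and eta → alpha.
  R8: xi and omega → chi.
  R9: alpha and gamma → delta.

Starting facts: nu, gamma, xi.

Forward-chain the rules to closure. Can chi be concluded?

Yes

From nu, R2 gives sigma.
From sigma and xi, R4 gives omega.
From xi and omega, R8 gives chi.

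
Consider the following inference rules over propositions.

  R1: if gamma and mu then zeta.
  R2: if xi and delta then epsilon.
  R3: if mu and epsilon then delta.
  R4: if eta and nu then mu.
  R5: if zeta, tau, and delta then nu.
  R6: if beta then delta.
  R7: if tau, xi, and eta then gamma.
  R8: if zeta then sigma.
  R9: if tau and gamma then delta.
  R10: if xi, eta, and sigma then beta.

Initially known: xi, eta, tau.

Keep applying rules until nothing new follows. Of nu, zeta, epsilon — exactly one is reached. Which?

From tau, xi, and eta, R7 gives gamma.
tau and gamma hold, so delta follows (R9).
From xi and delta, R2 gives epsilon.
zeta would need gamma and mu (R1), but mu is never established. nu would need zeta, tau, and delta (R5), but zeta is never established.

epsilon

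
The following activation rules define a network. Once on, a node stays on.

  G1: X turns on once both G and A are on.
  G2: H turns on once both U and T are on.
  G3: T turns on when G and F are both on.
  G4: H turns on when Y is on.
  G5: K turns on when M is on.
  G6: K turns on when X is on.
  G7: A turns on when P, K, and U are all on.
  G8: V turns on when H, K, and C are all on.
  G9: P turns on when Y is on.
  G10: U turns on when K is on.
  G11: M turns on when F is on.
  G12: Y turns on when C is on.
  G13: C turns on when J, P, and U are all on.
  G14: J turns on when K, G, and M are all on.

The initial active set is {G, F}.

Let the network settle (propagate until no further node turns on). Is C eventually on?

C would need J, P, and U (G13), but P never turns on.

No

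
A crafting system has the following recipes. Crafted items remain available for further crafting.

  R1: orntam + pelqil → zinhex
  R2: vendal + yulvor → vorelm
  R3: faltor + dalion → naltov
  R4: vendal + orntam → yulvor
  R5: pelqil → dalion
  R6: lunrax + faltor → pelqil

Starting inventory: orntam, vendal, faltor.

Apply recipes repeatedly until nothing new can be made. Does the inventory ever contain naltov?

No

naltov would need faltor and dalion (R3), but dalion is never obtained.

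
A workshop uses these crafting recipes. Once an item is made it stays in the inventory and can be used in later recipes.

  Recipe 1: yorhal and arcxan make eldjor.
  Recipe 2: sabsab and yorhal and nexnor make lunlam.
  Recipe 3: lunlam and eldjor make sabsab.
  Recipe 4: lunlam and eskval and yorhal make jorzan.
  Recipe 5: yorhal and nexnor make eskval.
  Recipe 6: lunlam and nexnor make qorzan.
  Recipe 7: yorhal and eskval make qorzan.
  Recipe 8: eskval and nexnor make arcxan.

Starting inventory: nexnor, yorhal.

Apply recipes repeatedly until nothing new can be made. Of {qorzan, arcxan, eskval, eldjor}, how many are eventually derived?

yorhal and nexnor → eskval (Recipe 5).
Using Recipe 7, yorhal and eskval make qorzan.
eskval and nexnor → arcxan (Recipe 8).
Using Recipe 1, yorhal and arcxan make eldjor.
qorzan: reached.
arcxan: reached.
eskval: reached.
eldjor: reached.
All 4 are reached.

4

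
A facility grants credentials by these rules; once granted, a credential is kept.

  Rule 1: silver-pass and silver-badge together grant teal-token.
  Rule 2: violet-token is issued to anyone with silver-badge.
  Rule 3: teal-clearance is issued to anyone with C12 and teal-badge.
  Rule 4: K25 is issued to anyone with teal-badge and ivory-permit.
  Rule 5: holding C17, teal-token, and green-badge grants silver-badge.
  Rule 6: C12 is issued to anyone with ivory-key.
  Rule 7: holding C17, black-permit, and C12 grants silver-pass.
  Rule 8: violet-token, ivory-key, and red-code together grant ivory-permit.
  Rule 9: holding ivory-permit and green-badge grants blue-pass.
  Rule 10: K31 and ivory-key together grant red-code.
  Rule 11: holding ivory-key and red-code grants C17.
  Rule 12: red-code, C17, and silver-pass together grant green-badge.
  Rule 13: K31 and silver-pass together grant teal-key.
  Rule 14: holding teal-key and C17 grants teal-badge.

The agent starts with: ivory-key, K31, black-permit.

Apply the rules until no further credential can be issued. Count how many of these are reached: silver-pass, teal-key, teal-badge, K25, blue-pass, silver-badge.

3

Holding K31 and ivory-key grants red-code (Rule 10).
Holding ivory-key grants C12 (Rule 6).
Holding ivory-key and red-code grants C17 (Rule 11).
Holding C17, black-permit, and C12 grants silver-pass (Rule 7).
Holding K31 and silver-pass grants teal-key (Rule 13).
Holding teal-key and C17 grants teal-badge (Rule 14).
silver-pass: reached.
teal-key: reached.
teal-badge: reached.
K25 would need teal-badge and ivory-permit (Rule 4), but ivory-permit is never granted.
blue-pass would need ivory-permit and green-badge (Rule 9), but ivory-permit is never granted.
silver-badge would need C17, teal-token, and green-badge (Rule 5), but teal-token is never granted.
Reached: silver-pass, teal-key, and teal-badge — 3 of the 6.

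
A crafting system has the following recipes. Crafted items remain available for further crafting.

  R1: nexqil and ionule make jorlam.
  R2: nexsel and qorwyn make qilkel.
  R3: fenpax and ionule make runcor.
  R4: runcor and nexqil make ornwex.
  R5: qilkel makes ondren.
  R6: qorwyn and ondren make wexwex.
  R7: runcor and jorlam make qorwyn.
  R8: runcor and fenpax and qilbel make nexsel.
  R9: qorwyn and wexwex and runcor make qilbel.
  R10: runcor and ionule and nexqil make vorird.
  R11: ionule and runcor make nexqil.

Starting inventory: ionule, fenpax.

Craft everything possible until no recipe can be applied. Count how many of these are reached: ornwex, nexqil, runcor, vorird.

4

Using R3, fenpax and ionule make runcor.
ionule and runcor → nexqil (R11).
Using R10, runcor, ionule, and nexqil make vorird.
runcor and nexqil → ornwex (R4).
ornwex: reached.
nexqil: reached.
runcor: reached.
vorird: reached.
All 4 are reached.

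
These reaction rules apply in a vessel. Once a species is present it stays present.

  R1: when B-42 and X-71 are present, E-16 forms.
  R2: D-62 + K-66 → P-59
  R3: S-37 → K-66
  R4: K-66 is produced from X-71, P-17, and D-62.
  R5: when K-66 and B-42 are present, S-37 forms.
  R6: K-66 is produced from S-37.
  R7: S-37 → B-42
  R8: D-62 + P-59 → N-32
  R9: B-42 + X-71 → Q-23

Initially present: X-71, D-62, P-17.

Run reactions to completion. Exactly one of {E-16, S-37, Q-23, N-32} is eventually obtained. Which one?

X-71, P-17, and D-62 present → K-66 forms (R4).
D-62 and K-66 present → P-59 forms (R2).
D-62 and P-59 present → N-32 forms (R8).
E-16 would need B-42 and X-71 (R1), but B-42 never forms. S-37 would need K-66 and B-42 (R5), but B-42 never forms. Q-23 would need B-42 and X-71 (R9), but B-42 never forms.

N-32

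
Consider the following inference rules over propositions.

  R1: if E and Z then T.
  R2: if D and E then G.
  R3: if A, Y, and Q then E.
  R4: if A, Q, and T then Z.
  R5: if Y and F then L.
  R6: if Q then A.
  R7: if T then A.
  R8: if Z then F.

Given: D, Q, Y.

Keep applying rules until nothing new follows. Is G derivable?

Yes

Q holds, so A follows (R6).
A, Y, and Q hold, so E follows (R3).
D and E hold, so G follows (R2).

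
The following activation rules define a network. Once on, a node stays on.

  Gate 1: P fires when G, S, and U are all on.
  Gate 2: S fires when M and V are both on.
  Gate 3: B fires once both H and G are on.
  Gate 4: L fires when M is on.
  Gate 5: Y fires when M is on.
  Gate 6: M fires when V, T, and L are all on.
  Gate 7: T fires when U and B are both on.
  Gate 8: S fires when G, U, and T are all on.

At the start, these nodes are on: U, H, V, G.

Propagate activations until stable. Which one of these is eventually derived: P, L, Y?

P

Gate 3: H and G on → B on.
Gate 7: U and B on → T on.
G, U, and T are on, so S fires (Gate 8).
Gate 1: G, S, and U on → P on.
L would need M (Gate 4), but M never turns on. Y would need M (Gate 5), but M never turns on.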